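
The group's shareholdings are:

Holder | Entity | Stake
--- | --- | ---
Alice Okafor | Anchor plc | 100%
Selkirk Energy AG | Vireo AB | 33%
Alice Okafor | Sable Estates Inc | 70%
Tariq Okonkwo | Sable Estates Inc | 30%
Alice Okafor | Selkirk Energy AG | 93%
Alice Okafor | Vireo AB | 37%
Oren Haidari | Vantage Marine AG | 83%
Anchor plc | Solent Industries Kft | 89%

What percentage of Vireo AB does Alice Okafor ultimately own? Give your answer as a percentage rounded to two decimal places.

Alice reaches Vireo along 2 paths.
Direct stake: 37% = 37%.
Via Selkirk: 93% × 33% = 30.69%.
Total: 37% + 30.69% = 67.69%.

67.69%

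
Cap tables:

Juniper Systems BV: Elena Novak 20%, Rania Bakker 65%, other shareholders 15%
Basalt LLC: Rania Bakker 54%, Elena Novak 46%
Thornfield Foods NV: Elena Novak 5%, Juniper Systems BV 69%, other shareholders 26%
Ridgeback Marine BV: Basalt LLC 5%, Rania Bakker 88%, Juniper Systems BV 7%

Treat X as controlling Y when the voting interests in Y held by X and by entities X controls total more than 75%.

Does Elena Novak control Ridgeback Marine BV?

Elena's largest direct stake is 46% in Basalt, which does not meet the threshold, so Elena controls no company.
Neither Elena nor any entity Elena controls holds any voting interest in Ridgeback.
So Elena does not control Ridgeback.

No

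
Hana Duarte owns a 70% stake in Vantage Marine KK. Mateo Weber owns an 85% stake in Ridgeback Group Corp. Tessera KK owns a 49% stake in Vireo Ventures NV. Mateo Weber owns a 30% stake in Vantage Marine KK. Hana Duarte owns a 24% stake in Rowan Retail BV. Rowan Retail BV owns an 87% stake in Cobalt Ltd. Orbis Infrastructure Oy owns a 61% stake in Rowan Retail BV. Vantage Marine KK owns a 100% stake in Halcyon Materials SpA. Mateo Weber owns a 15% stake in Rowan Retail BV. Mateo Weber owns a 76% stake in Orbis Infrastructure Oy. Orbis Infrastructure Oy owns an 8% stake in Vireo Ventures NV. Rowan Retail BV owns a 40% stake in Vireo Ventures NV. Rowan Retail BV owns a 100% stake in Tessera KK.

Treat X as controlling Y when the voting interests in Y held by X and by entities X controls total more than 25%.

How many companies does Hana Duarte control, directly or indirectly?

Hana holds 70% of Vantage, so Hana controls Vantage.
Vantage holds 100% of Halcyon, so Hana controls Halcyon.
No other company's threshold is met.
Hana controls 2 companies.

2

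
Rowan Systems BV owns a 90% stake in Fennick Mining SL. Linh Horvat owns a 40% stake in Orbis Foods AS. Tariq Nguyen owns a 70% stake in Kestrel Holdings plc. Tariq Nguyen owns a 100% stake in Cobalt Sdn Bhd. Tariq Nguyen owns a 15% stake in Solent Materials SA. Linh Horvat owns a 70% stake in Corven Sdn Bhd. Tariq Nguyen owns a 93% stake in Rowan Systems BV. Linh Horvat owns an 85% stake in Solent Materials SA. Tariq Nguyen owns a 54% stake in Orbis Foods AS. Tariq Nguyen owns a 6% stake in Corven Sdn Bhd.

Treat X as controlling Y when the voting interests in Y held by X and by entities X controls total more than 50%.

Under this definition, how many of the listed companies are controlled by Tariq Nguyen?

Tariq holds 70% of Kestrel, so Tariq controls Kestrel.
Tariq holds 93% of Rowan, so Tariq controls Rowan.
Tariq holds 54% of Orbis, so Tariq controls Orbis.
Tariq holds 100% of Cobalt, so Tariq controls Cobalt.
Rowan holds 90% of Fennick, so Tariq controls Fennick.
No other company's threshold is met.
Tariq controls 5 companies.

5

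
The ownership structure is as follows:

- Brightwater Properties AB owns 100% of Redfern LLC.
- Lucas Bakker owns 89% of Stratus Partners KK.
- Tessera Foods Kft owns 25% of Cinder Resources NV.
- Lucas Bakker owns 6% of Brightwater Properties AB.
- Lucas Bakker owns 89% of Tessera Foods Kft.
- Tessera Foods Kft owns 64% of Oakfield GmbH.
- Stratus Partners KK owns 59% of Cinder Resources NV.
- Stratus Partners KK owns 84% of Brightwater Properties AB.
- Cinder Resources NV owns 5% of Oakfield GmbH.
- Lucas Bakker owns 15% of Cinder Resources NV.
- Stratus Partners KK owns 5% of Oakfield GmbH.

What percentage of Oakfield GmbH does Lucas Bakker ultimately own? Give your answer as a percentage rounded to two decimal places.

Lucas reaches Oakfield along 5 paths.
Via Stratus: 89% × 5% = 4.45%.
Via Cinder: 15% × 5% = 0.75%.
Via Tessera → Cinder: 89% × 25% × 5% = 1.1125%.
Via Stratus → Cinder: 89% × 59% × 5% = 2.6255%.
Via Tessera: 89% × 64% = 56.96%.
Total: 4.45% + 0.75% + 1.1125% + 2.6255% + 56.96% = 65.898%.
Rounded: 65.90%.

65.90%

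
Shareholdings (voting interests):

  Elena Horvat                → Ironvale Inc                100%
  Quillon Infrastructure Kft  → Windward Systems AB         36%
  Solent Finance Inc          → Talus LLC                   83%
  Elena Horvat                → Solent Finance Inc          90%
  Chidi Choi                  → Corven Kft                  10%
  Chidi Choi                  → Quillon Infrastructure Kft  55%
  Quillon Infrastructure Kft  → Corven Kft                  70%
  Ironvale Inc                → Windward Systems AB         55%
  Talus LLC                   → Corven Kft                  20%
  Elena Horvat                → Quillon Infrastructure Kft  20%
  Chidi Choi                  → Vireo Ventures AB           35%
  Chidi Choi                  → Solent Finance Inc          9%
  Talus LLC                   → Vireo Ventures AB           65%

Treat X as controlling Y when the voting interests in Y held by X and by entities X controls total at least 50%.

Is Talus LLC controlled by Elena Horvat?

Yes

Elena holds 90% of Solent, so Elena controls Solent.
Solent holds 83% of Talus, so Elena controls Talus.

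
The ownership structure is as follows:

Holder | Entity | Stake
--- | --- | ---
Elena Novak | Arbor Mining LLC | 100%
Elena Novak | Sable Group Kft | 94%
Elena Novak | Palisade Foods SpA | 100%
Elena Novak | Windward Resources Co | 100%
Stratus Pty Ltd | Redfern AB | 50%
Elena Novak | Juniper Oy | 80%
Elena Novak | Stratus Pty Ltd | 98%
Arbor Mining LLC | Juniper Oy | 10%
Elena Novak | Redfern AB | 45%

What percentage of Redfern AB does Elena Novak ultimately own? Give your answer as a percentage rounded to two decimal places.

94.00%

Elena reaches Redfern along 2 paths.
Direct stake: 45% = 45%.
Via Stratus: 98% × 50% = 49%.
Total: 45% + 49% = 94%.
Rounded: 94.00%.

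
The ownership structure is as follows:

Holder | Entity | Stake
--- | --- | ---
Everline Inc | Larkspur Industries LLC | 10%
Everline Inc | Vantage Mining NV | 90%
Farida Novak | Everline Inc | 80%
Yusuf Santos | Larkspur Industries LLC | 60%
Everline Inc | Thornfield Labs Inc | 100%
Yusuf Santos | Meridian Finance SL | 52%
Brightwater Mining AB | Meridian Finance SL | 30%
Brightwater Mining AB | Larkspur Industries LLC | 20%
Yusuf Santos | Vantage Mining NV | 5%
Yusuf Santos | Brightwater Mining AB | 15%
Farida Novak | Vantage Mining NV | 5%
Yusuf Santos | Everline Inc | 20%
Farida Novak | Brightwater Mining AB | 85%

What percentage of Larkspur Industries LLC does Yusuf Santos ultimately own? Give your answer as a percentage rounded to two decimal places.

65.00%

Yusuf reaches Larkspur along 3 paths.
Via Everline: 20% × 10% = 2%.
Direct stake: 60% = 60%.
Via Brightwater: 15% × 20% = 3%.
Total: 2% + 60% + 3% = 65%.
Rounded: 65.00%.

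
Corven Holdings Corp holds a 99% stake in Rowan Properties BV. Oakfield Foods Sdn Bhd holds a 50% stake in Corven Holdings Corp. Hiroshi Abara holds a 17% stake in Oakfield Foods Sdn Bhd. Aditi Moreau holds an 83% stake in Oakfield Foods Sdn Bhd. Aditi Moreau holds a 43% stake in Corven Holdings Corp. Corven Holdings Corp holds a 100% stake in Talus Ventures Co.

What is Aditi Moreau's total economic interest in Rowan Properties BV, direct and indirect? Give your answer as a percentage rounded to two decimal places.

83.66%

Aditi reaches Rowan along 2 paths.
Via Corven: 43% × 99% = 42.57%.
Via Oakfield → Corven: 83% × 50% × 99% = 41.085%.
Total: 42.57% + 41.085% = 83.655%.
Rounded: 83.66%.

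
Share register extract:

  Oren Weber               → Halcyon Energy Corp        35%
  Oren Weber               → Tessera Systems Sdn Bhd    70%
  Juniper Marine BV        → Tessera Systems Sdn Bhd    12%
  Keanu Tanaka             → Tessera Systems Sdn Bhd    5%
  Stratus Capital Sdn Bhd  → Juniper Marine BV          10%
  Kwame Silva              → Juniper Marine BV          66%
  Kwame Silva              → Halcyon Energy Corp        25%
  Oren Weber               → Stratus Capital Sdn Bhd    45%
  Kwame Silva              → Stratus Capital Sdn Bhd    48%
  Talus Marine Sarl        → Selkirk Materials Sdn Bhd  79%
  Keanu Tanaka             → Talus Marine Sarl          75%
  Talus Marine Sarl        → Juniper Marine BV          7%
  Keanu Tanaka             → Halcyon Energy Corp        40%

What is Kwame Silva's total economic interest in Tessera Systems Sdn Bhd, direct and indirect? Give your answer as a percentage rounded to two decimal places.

8.50%

Kwame reaches Tessera along 2 paths.
Via Juniper: 66% × 12% = 7.92%.
Via Stratus → Juniper: 48% × 10% × 12% = 0.576%.
Total: 7.92% + 0.576% = 8.496%.
Rounded: 8.50%.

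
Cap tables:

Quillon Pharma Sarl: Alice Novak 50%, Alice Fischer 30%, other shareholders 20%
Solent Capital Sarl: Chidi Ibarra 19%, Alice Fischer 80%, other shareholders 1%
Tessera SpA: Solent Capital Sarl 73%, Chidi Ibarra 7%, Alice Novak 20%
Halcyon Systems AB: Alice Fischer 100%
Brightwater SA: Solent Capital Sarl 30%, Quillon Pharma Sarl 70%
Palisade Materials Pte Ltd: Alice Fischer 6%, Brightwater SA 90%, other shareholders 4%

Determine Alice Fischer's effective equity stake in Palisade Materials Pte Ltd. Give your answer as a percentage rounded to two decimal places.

Alice Fischer reaches Palisade along 3 paths.
Direct stake: 6% = 6%.
Via Solent → Brightwater: 80% × 30% × 90% = 21.6%.
Via Quillon → Brightwater: 30% × 70% × 90% = 18.9%.
Total: 6% + 21.6% + 18.9% = 46.5%.
Rounded: 46.50%.

46.50%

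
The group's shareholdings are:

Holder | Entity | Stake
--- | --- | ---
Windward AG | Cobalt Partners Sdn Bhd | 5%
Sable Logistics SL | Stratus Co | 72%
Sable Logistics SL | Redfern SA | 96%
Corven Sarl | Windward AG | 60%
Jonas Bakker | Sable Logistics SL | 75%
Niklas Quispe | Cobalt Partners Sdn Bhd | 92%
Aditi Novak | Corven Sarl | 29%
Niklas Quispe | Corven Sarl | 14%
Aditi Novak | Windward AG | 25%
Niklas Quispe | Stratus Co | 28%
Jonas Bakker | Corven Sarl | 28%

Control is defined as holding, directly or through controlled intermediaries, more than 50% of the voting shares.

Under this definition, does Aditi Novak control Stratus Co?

Aditi's largest direct stake is 29% in Corven, which does not meet the threshold, so Aditi controls no company.
Neither Aditi nor any entity Aditi controls holds any voting interest in Stratus.
So Aditi does not control Stratus.

No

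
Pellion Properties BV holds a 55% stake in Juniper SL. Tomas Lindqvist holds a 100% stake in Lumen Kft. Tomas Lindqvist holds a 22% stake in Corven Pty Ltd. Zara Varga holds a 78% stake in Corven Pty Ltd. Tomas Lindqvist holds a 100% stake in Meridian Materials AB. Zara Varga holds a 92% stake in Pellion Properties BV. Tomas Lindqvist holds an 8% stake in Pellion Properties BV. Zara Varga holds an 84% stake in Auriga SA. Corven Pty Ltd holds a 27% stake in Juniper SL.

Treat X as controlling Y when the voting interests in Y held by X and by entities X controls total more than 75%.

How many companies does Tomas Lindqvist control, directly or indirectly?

Tomas holds 100% of Lumen, so Tomas controls Lumen.
Tomas holds 100% of Meridian, so Tomas controls Meridian.
No other company's threshold is met.
Tomas controls 2 companies.

2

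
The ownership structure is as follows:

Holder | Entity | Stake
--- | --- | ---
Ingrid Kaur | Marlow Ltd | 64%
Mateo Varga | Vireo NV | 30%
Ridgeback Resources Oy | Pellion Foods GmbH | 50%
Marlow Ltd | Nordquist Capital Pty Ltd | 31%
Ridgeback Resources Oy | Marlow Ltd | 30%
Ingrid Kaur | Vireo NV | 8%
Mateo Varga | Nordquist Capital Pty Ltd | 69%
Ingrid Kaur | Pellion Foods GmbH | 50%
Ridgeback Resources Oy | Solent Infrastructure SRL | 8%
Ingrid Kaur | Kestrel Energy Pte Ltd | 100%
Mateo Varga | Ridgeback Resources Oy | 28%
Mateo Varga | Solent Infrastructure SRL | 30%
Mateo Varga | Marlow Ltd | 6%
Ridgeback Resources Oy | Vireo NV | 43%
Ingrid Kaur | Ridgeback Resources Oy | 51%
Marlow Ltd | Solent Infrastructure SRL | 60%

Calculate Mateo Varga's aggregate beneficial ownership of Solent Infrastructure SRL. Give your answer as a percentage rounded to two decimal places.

40.88%

Mateo reaches Solent along 4 paths.
Via Ridgeback: 28% × 8% = 2.24%.
Direct stake: 30% = 30%.
Via Ridgeback → Marlow: 28% × 30% × 60% = 5.04%.
Via Marlow: 6% × 60% = 3.6%.
Total: 2.24% + 30% + 5.04% + 3.6% = 40.88%.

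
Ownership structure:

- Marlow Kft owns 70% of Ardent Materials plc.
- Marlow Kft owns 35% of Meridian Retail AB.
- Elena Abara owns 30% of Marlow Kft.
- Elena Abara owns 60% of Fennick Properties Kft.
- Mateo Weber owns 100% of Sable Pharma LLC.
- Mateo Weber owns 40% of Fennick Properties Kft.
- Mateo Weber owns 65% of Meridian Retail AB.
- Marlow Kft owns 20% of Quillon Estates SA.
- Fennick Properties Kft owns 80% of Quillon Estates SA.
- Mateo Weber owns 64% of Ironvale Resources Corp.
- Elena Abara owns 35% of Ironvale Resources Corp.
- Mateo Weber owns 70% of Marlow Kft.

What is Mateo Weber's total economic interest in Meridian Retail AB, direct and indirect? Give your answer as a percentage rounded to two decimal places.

Mateo reaches Meridian along 2 paths.
Via Marlow: 70% × 35% = 24.5%.
Direct stake: 65% = 65%.
Total: 24.5% + 65% = 89.5%.
Rounded: 89.50%.

89.50%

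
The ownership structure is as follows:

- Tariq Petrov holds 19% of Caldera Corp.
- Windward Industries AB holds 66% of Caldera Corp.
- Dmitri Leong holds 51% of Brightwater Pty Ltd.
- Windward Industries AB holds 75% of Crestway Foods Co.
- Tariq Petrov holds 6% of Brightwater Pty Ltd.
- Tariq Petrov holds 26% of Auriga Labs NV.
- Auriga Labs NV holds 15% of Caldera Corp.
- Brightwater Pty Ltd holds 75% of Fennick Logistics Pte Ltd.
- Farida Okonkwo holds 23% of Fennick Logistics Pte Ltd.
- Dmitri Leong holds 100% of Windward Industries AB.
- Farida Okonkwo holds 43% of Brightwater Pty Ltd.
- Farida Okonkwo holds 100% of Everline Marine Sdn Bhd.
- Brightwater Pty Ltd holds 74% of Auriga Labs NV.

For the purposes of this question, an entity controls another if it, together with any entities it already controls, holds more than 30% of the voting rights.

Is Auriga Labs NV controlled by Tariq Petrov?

No

Tariq's largest direct stake is 26% in Auriga, which does not meet the threshold, so Tariq controls no company.
In Auriga, Tariq's side holds only 26%, not > 30%.
So Tariq does not control Auriga.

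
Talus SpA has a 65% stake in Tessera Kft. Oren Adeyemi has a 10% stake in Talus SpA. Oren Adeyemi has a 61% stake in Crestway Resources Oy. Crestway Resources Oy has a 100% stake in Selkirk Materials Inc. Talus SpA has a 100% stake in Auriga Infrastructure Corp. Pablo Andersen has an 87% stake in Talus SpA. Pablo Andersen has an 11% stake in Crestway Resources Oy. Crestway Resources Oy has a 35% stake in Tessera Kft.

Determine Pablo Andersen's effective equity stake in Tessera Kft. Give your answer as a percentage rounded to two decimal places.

60.40%

Pablo reaches Tessera along 2 paths.
Via Talus: 87% × 65% = 56.55%.
Via Crestway: 11% × 35% = 3.85%.
Total: 56.55% + 3.85% = 60.4%.
Rounded: 60.40%.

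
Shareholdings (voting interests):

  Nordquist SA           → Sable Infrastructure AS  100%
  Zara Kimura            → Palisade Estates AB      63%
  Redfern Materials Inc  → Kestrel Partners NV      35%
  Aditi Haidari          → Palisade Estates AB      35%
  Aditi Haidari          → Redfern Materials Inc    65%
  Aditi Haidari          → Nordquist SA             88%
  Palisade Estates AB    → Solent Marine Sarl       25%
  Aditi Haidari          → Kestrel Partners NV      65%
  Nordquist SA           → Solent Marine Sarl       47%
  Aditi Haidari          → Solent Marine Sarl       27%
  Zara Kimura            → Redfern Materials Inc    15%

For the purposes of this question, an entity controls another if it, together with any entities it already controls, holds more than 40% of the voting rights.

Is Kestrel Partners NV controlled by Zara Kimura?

Zara holds 63% of Palisade, so Zara controls Palisade.
Neither Zara nor any entity Zara controls holds any voting interest in Kestrel.
So Zara does not control Kestrel.

No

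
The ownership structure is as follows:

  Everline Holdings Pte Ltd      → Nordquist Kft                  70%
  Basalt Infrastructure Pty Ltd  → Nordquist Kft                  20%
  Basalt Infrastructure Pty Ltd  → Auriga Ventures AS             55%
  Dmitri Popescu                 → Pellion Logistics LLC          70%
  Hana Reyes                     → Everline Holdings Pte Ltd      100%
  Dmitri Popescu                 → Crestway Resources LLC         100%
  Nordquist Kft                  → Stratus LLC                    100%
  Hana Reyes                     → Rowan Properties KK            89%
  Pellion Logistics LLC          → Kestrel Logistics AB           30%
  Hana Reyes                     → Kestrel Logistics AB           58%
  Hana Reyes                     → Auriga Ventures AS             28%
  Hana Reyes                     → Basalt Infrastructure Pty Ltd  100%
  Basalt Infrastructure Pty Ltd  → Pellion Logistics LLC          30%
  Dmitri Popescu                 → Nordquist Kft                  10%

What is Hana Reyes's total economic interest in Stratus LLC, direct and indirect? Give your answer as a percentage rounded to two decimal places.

90.00%

Hana reaches Stratus along 2 paths.
Via Basalt → Nordquist: 100% × 20% × 100% = 20%.
Via Everline → Nordquist: 100% × 70% × 100% = 70%.
Total: 20% + 70% = 90%.
Rounded: 90.00%.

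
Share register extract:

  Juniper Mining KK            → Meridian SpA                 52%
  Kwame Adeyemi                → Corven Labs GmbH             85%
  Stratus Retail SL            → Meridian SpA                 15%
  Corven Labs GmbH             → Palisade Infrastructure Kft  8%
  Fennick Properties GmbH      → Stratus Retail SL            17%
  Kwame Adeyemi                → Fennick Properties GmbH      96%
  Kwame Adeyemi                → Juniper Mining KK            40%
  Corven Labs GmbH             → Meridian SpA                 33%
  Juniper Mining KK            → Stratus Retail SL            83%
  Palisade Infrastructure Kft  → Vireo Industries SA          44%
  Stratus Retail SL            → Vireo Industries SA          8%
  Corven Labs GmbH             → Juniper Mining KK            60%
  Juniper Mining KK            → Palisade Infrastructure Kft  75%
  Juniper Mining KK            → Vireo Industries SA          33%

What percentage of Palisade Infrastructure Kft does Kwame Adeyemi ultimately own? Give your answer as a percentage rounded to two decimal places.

75.05%

Kwame reaches Palisade along 3 paths.
Via Corven: 85% × 8% = 6.8%.
Via Juniper: 40% × 75% = 30%.
Via Corven → Juniper: 85% × 60% × 75% = 38.25%.
Total: 6.8% + 30% + 38.25% = 75.05%.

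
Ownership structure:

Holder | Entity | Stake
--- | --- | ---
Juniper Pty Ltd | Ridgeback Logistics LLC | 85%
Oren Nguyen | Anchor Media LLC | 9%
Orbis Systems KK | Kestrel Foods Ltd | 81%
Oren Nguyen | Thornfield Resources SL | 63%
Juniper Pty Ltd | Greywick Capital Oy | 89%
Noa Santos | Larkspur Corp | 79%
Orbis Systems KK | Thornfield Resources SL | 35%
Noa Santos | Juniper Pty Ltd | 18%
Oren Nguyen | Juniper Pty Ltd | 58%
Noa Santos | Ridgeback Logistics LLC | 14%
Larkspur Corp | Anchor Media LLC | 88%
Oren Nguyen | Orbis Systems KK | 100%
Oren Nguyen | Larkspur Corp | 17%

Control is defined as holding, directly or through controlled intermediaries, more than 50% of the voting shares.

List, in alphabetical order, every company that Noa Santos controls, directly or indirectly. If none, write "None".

Anchor Media LLC, Larkspur Corp

Noa holds 79% of Larkspur, so Noa controls Larkspur.
Larkspur holds 88% of Anchor, so Noa controls Anchor.
No other company's threshold is met.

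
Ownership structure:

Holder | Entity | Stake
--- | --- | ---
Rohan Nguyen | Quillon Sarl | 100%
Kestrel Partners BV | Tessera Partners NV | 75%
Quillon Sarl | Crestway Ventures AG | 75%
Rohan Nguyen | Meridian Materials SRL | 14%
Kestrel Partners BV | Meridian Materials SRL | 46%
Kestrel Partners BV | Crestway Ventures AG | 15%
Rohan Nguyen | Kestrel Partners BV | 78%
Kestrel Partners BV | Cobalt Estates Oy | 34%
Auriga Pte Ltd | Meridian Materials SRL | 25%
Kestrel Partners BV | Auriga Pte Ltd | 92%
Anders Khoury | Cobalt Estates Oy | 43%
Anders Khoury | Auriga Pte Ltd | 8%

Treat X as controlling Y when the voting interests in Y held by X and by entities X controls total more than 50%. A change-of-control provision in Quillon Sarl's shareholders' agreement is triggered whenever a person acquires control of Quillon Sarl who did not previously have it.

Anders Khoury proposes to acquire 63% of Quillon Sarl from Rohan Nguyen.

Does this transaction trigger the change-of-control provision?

The purchase adds only to Anders's holdings (Rohan's stake shrinks), so Anders is the only person who could newly come to control Quillon.
Anders's largest direct stake is 43% in Cobalt, which does not meet the threshold, so Anders controls no company.
Neither Anders nor any entity Anders controls holds any voting interest in Quillon.
So before the transaction, Anders does not control Quillon.
After the purchase, Anders holds 63% of Quillon directly, and Rohan's stake falls to 37%.
Anders holds 63% of Quillon, so Anders controls Quillon.
Anders did not control Quillon before and does after, so the clause is triggered.

Yes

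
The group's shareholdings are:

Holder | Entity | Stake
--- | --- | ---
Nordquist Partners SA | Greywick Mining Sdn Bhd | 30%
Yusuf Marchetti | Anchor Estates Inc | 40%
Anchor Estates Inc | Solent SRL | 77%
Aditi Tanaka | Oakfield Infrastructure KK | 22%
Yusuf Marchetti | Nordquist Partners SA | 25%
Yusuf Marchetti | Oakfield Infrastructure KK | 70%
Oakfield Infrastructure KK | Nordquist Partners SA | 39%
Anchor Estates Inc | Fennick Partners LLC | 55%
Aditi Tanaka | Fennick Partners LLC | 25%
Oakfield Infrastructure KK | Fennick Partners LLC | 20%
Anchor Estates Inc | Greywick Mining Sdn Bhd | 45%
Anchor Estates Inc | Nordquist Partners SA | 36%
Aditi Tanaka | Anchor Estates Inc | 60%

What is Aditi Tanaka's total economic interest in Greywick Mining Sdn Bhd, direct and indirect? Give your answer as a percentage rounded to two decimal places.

Aditi reaches Greywick along 3 paths.
Via Oakfield → Nordquist: 22% × 39% × 30% = 2.574%.
Via Anchor → Nordquist: 60% × 36% × 30% = 6.48%.
Via Anchor: 60% × 45% = 27%.
Total: 2.574% + 6.48% + 27% = 36.054%.
Rounded: 36.05%.

36.05%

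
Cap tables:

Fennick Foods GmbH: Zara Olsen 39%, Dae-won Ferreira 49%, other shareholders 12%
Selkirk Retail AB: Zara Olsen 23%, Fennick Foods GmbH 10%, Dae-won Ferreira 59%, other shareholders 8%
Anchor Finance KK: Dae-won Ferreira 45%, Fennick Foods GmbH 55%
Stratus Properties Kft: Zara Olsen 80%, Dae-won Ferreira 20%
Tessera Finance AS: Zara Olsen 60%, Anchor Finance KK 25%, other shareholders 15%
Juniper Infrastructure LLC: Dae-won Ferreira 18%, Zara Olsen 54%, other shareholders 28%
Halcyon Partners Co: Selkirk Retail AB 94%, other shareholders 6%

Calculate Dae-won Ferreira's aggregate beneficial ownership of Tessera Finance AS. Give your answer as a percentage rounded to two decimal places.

17.99%

Dae-won reaches Tessera along 2 paths.
Via Anchor: 45% × 25% = 11.25%.
Via Fennick → Anchor: 49% × 55% × 25% = 6.7375%.
Total: 11.25% + 6.7375% = 17.9875%.
Rounded: 17.99%.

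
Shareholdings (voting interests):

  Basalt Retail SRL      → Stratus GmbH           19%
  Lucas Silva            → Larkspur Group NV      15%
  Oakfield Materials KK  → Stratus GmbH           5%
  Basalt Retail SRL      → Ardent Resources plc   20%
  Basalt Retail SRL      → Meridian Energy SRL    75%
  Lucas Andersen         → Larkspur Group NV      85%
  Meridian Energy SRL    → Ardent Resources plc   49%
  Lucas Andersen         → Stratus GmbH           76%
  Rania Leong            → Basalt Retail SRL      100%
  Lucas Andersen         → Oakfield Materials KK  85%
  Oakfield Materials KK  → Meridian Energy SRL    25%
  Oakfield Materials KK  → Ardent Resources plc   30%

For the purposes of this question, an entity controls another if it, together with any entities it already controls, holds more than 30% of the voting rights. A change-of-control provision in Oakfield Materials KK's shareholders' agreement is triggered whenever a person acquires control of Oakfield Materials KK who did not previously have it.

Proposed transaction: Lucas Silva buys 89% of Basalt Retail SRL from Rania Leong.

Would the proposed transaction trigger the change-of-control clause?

No

The purchase adds only to Lucas Silva's holdings (Rania's stake shrinks), so Lucas Silva is the only person who could newly come to control Oakfield.
Lucas Silva's largest direct stake is 15% in Larkspur, which does not meet the threshold, so Lucas Silva controls no company.
Neither Lucas Silva nor any entity Lucas Silva controls holds any voting interest in Oakfield.
So before the transaction, Lucas Silva does not control Oakfield.
After the purchase, Lucas Silva holds 89% of Basalt directly, and Rania's stake falls to 11%.
Lucas Silva holds 89% of Basalt, so Lucas Silva controls Basalt.
Basalt holds 75% of Meridian, so Lucas Silva controls Meridian.
Meridian and Basalt together hold 49% + 20% = 69% of Ardent, so Lucas Silva controls Ardent.
After the transaction, neither Lucas Silva nor any entity Lucas Silva controls holds a voting interest in Oakfield, so Lucas Silva still does not control it.
No new person acquires control, so the clause is not triggered.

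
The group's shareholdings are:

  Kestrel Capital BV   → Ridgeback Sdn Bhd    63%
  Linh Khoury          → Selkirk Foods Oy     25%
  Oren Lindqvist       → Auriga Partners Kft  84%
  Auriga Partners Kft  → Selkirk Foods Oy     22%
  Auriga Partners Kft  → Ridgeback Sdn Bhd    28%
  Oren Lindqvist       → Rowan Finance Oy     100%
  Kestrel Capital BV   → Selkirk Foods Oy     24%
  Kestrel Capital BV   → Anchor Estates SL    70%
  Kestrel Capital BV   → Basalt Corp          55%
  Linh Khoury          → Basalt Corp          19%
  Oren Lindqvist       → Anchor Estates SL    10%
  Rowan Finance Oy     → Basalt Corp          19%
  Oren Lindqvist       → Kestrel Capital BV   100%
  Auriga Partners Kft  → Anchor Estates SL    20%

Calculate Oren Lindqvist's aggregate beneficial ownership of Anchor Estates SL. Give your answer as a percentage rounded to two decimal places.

Oren reaches Anchor along 3 paths.
Via Auriga: 84% × 20% = 16.8%.
Direct stake: 10% = 10%.
Via Kestrel: 100% × 70% = 70%.
Total: 16.8% + 10% + 70% = 96.8%.
Rounded: 96.80%.

96.80%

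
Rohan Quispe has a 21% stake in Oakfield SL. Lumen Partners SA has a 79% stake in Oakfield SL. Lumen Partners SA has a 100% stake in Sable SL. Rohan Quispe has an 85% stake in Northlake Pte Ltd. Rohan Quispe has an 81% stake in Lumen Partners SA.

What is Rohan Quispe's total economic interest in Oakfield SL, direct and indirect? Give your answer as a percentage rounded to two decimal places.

84.99%

Rohan reaches Oakfield along 2 paths.
Via Lumen: 81% × 79% = 63.99%.
Direct stake: 21% = 21%.
Total: 63.99% + 21% = 84.99%.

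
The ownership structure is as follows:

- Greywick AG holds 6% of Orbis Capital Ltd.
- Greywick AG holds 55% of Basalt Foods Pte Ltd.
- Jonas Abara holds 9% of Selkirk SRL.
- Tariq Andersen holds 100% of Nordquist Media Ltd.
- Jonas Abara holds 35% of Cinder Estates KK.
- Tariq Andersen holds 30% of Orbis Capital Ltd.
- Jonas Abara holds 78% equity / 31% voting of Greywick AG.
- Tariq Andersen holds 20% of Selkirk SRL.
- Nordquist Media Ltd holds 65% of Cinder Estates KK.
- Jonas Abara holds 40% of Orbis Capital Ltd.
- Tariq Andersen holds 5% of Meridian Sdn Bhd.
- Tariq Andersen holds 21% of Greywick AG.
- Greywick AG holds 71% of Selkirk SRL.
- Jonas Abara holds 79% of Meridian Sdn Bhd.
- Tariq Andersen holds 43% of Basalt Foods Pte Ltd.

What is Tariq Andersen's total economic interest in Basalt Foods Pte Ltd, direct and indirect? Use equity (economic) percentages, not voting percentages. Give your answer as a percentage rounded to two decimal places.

Tariq reaches Basalt along 2 paths.
Via Greywick: 21% × 55% = 11.55%.
Direct stake: 43% = 43%.
Total: 11.55% + 43% = 54.55%.

54.55%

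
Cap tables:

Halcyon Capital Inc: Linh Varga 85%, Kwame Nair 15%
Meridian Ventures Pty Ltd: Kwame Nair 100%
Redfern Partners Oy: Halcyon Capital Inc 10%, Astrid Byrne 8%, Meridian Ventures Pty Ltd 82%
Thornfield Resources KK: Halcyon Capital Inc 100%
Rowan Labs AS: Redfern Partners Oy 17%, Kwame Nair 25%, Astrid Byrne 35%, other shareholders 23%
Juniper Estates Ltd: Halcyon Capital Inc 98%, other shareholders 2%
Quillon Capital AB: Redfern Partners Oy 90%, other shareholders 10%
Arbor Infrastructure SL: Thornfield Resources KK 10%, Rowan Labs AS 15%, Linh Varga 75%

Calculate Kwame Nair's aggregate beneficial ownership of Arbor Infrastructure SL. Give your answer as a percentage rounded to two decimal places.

Kwame reaches Arbor along 4 paths.
Via Halcyon → Thornfield: 15% × 100% × 10% = 1.5%.
Via Halcyon → Redfern → Rowan: 15% × 10% × 17% × 15% = 0.03825%.
Via Meridian → Redfern → Rowan: 100% × 82% × 17% × 15% = 2.091%.
Via Rowan: 25% × 15% = 3.75%.
Total: 1.5% + 0.03825% + 2.091% + 3.75% = 7.37925%.
Rounded: 7.38%.

7.38%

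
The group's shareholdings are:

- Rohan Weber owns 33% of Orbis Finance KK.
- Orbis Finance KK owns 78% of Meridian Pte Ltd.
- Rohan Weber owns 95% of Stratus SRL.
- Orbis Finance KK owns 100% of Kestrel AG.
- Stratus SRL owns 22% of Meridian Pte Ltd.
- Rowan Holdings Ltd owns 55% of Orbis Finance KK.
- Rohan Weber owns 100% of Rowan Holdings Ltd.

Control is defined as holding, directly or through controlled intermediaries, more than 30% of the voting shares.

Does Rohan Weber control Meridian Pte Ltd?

Rohan holds 100% of Rowan, so Rohan controls Rowan.
Rohan and Rowan together hold 33% + 55% = 88% of Orbis, so Rohan controls Orbis.
Rohan holds 95% of Stratus, so Rohan controls Stratus.
Stratus and Orbis together hold 22% + 78% = 100% of Meridian, so Rohan controls Meridian.

Yes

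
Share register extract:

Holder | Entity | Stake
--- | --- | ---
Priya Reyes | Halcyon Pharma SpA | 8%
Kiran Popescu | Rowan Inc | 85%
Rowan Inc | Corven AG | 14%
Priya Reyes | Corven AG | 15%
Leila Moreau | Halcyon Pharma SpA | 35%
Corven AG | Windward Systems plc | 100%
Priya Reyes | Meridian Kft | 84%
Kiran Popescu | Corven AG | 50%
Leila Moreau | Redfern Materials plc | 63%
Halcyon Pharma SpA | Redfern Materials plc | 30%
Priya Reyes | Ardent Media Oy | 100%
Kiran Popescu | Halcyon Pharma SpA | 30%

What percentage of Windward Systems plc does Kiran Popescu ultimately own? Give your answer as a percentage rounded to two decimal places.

61.90%

Kiran reaches Windward along 2 paths.
Via Corven: 50% × 100% = 50%.
Via Rowan → Corven: 85% × 14% × 100% = 11.9%.
Total: 50% + 11.9% = 61.9%.
Rounded: 61.90%.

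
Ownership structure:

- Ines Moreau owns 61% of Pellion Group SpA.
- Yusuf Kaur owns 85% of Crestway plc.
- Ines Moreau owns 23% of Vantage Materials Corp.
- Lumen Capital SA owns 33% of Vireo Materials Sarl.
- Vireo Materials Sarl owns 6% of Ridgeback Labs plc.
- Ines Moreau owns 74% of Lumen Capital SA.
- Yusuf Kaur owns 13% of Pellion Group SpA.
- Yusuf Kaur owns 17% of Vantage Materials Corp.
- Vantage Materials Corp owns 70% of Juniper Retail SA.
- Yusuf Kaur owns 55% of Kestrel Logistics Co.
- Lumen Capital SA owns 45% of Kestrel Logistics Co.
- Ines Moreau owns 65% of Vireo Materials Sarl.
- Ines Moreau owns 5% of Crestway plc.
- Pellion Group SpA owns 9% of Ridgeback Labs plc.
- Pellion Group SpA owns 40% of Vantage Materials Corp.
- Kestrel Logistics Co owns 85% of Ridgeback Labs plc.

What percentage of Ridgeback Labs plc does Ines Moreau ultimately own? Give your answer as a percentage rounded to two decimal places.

39.16%

Ines reaches Ridgeback along 4 paths.
Via Lumen → Vireo: 74% × 33% × 6% = 1.4652%.
Via Vireo: 65% × 6% = 3.9%.
Via Pellion: 61% × 9% = 5.49%.
Via Lumen → Kestrel: 74% × 45% × 85% = 28.305%.
Total: 1.4652% + 3.9% + 5.49% + 28.305% = 39.1602%.
Rounded: 39.16%.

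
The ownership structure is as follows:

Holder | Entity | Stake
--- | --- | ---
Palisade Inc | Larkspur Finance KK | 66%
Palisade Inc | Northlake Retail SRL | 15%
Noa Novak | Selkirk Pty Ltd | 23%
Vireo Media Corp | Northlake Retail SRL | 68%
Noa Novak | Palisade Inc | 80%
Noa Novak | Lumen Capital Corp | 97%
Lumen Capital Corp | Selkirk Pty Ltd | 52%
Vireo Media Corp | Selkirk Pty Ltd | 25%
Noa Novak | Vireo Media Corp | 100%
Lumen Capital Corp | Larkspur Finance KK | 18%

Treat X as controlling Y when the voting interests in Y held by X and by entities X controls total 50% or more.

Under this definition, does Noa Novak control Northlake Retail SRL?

Noa holds 80% of Palisade, so Noa controls Palisade.
Noa holds 100% of Vireo, so Noa controls Vireo.
Palisade and Vireo together hold 15% + 68% = 83% of Northlake, so Noa controls Northlake.

Yes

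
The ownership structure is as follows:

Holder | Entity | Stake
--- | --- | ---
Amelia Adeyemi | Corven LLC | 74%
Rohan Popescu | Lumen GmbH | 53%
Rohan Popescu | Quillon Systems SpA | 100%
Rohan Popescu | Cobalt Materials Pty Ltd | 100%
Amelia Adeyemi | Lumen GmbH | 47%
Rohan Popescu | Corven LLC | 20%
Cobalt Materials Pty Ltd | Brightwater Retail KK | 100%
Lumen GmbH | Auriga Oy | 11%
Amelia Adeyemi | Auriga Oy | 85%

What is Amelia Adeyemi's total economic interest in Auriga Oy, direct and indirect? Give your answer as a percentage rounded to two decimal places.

90.17%

Amelia reaches Auriga along 2 paths.
Direct stake: 85% = 85%.
Via Lumen: 47% × 11% = 5.17%.
Total: 85% + 5.17% = 90.17%.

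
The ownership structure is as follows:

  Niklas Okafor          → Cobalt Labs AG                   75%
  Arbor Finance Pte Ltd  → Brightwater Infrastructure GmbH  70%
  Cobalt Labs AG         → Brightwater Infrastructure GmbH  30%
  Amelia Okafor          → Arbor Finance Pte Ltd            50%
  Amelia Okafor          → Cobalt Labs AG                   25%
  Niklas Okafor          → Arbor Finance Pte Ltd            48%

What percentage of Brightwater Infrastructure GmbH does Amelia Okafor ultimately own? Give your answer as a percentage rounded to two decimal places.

Amelia reaches Brightwater along 2 paths.
Via Arbor: 50% × 70% = 35%.
Via Cobalt: 25% × 30% = 7.5%.
Total: 35% + 7.5% = 42.5%.
Rounded: 42.50%.

42.50%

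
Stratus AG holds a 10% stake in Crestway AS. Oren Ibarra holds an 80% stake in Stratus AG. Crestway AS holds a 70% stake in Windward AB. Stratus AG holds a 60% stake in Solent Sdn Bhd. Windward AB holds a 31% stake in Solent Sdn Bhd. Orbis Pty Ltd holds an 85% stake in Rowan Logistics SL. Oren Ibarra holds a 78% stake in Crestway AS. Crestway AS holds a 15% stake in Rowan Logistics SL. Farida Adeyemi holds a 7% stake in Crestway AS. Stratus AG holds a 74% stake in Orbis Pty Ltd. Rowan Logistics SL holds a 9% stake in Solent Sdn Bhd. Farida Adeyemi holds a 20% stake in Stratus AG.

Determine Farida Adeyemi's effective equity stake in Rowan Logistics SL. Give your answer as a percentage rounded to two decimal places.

Farida reaches Rowan along 3 paths.
Via Stratus → Orbis: 20% × 74% × 85% = 12.58%.
Via Stratus → Crestway: 20% × 10% × 15% = 0.3%.
Via Crestway: 7% × 15% = 1.05%.
Total: 12.58% + 0.3% + 1.05% = 13.93%.

13.93%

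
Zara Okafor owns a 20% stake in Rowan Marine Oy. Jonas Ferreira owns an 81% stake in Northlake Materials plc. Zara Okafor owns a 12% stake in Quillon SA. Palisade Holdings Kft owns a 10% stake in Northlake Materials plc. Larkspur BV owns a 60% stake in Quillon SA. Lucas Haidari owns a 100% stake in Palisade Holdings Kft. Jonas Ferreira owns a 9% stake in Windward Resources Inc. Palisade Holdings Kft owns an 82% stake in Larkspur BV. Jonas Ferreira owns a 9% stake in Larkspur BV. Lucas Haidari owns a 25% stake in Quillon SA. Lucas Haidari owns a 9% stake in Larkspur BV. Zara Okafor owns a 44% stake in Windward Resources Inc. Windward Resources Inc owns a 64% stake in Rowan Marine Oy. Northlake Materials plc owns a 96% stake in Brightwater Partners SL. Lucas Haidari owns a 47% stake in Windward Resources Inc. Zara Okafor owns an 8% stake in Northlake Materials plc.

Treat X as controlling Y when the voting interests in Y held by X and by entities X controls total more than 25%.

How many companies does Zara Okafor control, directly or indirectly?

2

Zara holds 44% of Windward, so Zara controls Windward.
Windward and Zara together hold 64% + 20% = 84% of Rowan, so Zara controls Rowan.
No other company's threshold is met.
Zara controls 2 companies.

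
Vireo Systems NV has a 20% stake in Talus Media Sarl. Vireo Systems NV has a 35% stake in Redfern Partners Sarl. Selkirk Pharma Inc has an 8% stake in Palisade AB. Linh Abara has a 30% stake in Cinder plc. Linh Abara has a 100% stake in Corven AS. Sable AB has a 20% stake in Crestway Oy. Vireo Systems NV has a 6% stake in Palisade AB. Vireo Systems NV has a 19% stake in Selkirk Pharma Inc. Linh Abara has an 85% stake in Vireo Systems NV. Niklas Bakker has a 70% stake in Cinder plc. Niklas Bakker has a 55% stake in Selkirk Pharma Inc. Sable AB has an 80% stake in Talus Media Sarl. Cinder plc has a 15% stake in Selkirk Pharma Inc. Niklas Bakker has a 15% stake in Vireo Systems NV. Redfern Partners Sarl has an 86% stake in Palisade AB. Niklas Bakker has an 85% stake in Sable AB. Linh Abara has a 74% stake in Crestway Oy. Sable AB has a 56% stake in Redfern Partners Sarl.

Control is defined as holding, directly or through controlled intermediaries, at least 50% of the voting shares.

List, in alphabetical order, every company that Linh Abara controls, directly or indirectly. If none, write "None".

Corven AS, Crestway Oy, Vireo Systems NV

Linh holds 85% of Vireo, so Linh controls Vireo.
Linh holds 74% of Crestway, so Linh controls Crestway.
Linh holds 100% of Corven, so Linh controls Corven.
No other company's threshold is met.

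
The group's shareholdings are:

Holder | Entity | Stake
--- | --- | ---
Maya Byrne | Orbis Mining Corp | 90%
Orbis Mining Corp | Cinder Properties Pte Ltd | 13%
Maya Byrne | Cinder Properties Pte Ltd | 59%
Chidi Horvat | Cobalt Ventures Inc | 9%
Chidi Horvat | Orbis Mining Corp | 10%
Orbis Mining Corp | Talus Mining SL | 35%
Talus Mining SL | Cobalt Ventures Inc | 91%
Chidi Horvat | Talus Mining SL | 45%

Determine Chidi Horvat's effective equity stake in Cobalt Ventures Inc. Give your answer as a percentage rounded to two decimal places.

Chidi reaches Cobalt along 3 paths.
Direct stake: 9% = 9%.
Via Talus: 45% × 91% = 40.95%.
Via Orbis → Talus: 10% × 35% × 91% = 3.185%.
Total: 9% + 40.95% + 3.185% = 53.135%.
Rounded: 53.14%.

53.14%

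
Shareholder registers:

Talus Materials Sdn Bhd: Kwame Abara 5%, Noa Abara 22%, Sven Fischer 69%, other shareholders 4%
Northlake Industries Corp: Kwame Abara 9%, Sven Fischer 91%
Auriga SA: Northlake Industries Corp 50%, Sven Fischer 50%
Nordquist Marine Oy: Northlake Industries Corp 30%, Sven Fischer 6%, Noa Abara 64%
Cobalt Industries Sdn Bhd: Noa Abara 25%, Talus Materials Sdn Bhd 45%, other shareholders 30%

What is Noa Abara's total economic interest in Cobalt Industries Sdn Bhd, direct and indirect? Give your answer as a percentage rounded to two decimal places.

Noa reaches Cobalt along 2 paths.
Direct stake: 25% = 25%.
Via Talus: 22% × 45% = 9.9%.
Total: 25% + 9.9% = 34.9%.
Rounded: 34.90%.

34.90%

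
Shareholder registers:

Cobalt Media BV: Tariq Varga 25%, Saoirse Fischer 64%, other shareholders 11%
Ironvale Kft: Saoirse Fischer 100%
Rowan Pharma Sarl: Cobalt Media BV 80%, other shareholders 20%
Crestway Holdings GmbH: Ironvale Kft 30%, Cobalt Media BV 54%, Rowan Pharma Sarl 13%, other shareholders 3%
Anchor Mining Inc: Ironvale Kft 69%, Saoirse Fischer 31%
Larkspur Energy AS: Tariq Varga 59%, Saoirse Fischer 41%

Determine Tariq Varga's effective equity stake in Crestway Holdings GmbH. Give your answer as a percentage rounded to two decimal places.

16.10%

Tariq reaches Crestway along 2 paths.
Via Cobalt: 25% × 54% = 13.5%.
Via Cobalt → Rowan: 25% × 80% × 13% = 2.6%.
Total: 13.5% + 2.6% = 16.1%.
Rounded: 16.10%.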